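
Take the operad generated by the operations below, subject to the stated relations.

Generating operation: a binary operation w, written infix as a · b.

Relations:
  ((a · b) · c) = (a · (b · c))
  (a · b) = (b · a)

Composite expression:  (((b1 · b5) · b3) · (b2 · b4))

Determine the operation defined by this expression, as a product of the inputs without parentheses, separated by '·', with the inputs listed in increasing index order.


b1 · b2 · b3 · b4 · b5

With w associative and commutative, the b-input set is all that matters.
(b1 · b5) linearizes to b1 · b5
((b1 · b5) · b3) linearizes to b1 · b5 · b3
(b2 · b4) linearizes to b2 · b4
(((b1 · b5) · b3) · (b2 · b4)) linearizes to b1 · b5 · b3 · b2 · b4
putting the inputs in ascending order: b1 · b2 · b3 · b4 · b5


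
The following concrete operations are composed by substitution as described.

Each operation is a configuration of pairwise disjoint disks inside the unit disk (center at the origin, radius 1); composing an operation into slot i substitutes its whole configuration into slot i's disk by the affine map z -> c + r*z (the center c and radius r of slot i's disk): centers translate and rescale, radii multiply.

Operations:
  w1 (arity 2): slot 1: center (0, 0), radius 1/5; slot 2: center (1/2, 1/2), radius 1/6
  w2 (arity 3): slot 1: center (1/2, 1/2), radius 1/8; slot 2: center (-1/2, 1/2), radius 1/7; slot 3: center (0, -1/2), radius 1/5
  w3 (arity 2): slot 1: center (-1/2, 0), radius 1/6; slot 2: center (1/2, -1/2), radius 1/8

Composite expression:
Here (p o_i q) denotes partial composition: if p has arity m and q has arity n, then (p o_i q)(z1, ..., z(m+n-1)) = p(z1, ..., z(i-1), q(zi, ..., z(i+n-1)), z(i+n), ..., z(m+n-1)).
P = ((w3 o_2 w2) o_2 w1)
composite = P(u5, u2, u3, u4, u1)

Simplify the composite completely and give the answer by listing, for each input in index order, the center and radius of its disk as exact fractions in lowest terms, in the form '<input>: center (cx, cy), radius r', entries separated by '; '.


u1: center (1/2, -9/16), radius 1/40; u2: center (9/16, -7/16), radius 1/320; u3: center (73/128, -55/128), radius 1/384; u4: center (7/16, -7/16), radius 1/56; u5: center (-1/2, 0), radius 1/6


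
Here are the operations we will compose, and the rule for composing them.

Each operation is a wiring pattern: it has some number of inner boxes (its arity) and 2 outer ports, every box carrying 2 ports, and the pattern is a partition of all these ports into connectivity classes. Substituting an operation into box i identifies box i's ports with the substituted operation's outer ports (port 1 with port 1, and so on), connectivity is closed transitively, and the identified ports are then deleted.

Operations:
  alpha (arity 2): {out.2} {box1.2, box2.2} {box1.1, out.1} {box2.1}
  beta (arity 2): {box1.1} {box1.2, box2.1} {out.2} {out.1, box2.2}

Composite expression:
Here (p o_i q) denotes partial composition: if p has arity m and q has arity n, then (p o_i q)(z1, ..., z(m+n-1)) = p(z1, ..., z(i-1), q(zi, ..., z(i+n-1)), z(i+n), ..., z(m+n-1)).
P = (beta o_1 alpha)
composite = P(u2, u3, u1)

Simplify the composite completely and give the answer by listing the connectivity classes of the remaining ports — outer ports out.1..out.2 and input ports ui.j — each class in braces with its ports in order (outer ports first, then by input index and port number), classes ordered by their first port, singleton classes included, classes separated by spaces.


Substituting into beta glues patterns; closure does the rest.
alpha over (u2, u3) gives {out.1, u2.1} {out.2} {u2.2, u3.2} {u3.1}, out.j being that stage's outer ports
beta over (u2, u3, u1) gives {out.1, u1.2} {out.2} {u1.1} {u2.1} {u2.2, u3.2} {u3.1}, out.j being that stage's outer ports

{out.1, u1.2} {out.2} {u1.1} {u2.1} {u2.2, u3.2} {u3.1}


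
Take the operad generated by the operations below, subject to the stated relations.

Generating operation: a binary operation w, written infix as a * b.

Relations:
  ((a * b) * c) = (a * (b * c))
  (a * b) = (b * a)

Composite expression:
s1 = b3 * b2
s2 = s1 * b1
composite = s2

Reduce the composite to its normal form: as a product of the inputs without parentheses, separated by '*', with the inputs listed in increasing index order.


Key point: w commutes, so take the b-inputs in any fixed order.
(b3 * b2) linearizes to b3 * b2
((b3 * b2) * b1) linearizes to b3 * b2 * b1
sorting the factors by input index: b1 * b2 * b3

b1 * b2 * b3


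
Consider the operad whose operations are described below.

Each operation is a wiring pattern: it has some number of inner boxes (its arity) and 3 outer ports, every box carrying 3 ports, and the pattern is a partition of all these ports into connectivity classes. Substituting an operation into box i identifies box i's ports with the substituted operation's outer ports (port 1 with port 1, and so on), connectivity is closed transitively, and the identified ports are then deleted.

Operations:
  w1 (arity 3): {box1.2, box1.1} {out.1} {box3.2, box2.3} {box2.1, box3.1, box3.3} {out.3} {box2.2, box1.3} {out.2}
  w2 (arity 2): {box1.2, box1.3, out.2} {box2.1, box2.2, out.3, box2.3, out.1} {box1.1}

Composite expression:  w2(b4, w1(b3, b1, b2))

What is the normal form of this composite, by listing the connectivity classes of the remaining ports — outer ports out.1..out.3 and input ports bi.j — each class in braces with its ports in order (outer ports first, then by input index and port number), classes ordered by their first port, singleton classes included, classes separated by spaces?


{out.1, out.3} {out.2, b4.2, b4.3} {b1.1, b2.1, b2.3} {b1.2, b3.3} {b1.3, b2.2} {b3.1, b3.2} {b4.1}

Two ports join when wires chain via w2-identified ports.
after w1, the pattern on (b3, b1, b2) reads {out.1} {out.2} {out.3} {b1.1, b2.1, b2.3} {b1.2, b3.3} {b1.3, b2.2} {b3.1, b3.2} (out.j = its outer ports)
after w2, the pattern on (b4, b3, b1, b2) reads {out.1, out.3} {out.2, b4.2, b4.3} {b1.1, b2.1, b2.3} {b1.2, b3.3} {b1.3, b2.2} {b3.1, b3.2} {b4.1} (out.j = its outer ports)


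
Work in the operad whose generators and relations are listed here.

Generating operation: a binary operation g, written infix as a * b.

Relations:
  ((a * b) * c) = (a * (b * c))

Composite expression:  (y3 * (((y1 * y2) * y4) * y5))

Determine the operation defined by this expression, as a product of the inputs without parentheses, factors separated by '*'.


Under associativity of g, the answer is the y's in reading order.
(y1 * y2) collapses to y1 * y2
((y1 * y2) * y4) collapses to y1 * y2 * y4
(((y1 * y2) * y4) * y5) collapses to y1 * y2 * y4 * y5
(y3 * (((y1 * y2) * y4) * y5)) collapses to y3 * y1 * y2 * y4 * y5

y3 * y1 * y2 * y4 * y5


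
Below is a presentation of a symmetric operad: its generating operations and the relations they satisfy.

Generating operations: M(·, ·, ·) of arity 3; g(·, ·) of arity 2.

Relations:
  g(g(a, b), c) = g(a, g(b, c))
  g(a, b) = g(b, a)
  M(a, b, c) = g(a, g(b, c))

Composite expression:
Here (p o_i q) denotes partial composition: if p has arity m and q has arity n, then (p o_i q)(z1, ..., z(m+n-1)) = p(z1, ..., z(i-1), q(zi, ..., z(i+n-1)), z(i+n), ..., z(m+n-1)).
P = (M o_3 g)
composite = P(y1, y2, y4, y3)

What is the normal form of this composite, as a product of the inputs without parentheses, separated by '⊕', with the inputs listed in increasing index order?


y1 ⊕ y2 ⊕ y3 ⊕ y4

Any arrangement under M is one operation, so sort the y-inputs.
g(y4, y3) linearizes to y4 ⊕ y3
M(y1, y2, g(y4, y3)) linearizes to y1 ⊕ y2 ⊕ y4 ⊕ y3
the factors in increasing index order: y1 ⊕ y2 ⊕ y3 ⊕ y4


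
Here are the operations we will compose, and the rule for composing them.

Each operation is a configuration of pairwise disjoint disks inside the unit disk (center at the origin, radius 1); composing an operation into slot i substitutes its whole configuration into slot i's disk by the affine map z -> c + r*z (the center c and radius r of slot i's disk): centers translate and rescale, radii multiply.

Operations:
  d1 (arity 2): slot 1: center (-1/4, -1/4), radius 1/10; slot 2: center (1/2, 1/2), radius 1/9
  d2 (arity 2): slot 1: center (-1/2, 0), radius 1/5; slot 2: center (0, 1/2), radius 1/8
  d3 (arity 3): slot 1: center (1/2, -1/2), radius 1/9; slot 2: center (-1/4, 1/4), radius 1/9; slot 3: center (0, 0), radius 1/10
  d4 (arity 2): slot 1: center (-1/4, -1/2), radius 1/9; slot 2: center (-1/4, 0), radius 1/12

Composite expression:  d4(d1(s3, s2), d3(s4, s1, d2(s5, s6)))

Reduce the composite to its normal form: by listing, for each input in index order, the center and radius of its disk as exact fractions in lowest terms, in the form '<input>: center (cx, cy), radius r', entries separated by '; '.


Only the slot chain above each s matters under d4; compose those maps.
tracing s3 down its 2-map path: center (-5/18, -19/36), radius 1/90
tracing s2 down its 2-map path: center (-7/36, -4/9), radius 1/81
tracing s4 down its 2-map path: center (-5/24, -1/24), radius 1/108
tracing s1 down its 2-map path: center (-13/48, 1/48), radius 1/108
tracing s5 down its 3-map path: center (-61/240, 0), radius 1/600
tracing s6 down its 3-map path: center (-1/4, 1/240), radius 1/960

s1: center (-13/48, 1/48), radius 1/108; s2: center (-7/36, -4/9), radius 1/81; s3: center (-5/18, -19/36), radius 1/90; s4: center (-5/24, -1/24), radius 1/108; s5: center (-61/240, 0), radius 1/600; s6: center (-1/4, 1/240), radius 1/960


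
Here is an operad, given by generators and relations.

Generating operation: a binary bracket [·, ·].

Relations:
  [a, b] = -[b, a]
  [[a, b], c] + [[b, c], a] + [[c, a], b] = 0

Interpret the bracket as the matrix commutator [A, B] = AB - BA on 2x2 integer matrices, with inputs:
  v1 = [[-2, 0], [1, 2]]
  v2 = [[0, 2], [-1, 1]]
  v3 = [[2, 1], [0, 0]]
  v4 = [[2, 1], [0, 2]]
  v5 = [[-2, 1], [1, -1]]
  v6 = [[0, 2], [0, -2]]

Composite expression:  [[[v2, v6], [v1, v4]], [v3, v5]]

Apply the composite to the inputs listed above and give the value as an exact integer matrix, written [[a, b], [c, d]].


[[44, 8], [-24, -44]]

[v2, v6] = [[2, -6], [-2, -2]]
[v1, v4] = [[-1, -4], [0, 1]]
[[v2, v6], [v1, v4]] = [[-8, -28], [4, 8]]
[v3, v5] = [[1, 3], [-2, -1]]
[[[v2, v6], [v1, v4]], [v3, v5]] = [[44, 8], [-24, -44]]


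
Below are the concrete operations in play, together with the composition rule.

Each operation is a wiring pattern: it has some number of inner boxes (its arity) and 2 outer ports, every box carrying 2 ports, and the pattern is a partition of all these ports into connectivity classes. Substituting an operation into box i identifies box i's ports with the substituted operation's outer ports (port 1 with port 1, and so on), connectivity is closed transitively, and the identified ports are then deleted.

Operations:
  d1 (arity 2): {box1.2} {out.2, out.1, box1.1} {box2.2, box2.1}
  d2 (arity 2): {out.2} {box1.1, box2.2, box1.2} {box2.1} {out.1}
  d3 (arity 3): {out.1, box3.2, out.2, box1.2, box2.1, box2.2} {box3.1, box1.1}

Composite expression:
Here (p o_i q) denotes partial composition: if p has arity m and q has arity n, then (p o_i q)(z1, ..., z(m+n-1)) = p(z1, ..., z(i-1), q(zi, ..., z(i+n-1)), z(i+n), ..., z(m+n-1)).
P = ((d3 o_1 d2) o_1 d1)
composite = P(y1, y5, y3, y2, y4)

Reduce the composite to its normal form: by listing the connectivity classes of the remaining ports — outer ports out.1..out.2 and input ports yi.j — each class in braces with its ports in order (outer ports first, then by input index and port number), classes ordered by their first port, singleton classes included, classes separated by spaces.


{out.1, out.2, y2.1, y2.2, y4.2} {y1.1, y3.2} {y1.2} {y3.1} {y4.1} {y5.1, y5.2}

Reachability decides: close wires over d3-identified ports.
through d1, on inputs (y1, y5): {out.1, out.2, y1.1} {y1.2} {y5.1, y5.2} (out.j = stage outer ports)
through d2, on inputs (y1, y5, y3): {out.1} {out.2} {y1.1, y3.2} {y1.2} {y3.1} {y5.1, y5.2} (out.j = stage outer ports)
through d3, on inputs (y1, y5, y3, y2, y4): {out.1, out.2, y2.1, y2.2, y4.2} {y1.1, y3.2} {y1.2} {y3.1} {y4.1} {y5.1, y5.2} (out.j = stage outer ports)


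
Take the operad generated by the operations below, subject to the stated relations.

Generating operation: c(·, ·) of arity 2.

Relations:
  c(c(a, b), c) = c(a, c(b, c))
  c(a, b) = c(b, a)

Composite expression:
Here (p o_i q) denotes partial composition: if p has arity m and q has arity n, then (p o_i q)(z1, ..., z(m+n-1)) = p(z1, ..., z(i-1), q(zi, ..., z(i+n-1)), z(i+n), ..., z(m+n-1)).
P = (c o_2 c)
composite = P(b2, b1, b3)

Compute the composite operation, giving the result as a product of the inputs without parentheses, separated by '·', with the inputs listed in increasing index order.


b1 · b2 · b3

Key point: c commutes, so take the b-inputs in any fixed order.
c(b1, b3) flattens to b1 · b3
c(b2, c(b1, b3)) flattens to b2 · b1 · b3
rearranged into index order: b1 · b2 · b3


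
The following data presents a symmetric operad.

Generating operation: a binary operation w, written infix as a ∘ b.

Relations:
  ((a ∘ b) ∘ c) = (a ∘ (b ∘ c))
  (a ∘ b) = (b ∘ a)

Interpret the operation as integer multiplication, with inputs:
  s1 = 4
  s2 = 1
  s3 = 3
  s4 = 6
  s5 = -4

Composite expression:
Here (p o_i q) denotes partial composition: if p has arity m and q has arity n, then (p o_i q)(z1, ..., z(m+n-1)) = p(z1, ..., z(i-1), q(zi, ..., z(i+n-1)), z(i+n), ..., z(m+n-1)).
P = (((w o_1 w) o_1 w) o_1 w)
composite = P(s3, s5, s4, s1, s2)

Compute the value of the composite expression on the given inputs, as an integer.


(s3 ∘ s5) = -12
((s3 ∘ s5) ∘ s4) = -72
(((s3 ∘ s5) ∘ s4) ∘ s1) = -288
((((s3 ∘ s5) ∘ s4) ∘ s1) ∘ s2) = -288

-288


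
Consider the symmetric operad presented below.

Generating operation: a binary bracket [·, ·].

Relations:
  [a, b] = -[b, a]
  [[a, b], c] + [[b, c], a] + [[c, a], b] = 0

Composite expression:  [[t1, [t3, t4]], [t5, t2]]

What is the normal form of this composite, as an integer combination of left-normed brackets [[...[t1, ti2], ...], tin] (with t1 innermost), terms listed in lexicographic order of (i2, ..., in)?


-[[[[t1, t3], t4], t2], t5] + [[[[t1, t3], t4], t5], t2] + [[[[t1, t4], t3], t2], t5] - [[[[t1, t4], t3], t5], t2]


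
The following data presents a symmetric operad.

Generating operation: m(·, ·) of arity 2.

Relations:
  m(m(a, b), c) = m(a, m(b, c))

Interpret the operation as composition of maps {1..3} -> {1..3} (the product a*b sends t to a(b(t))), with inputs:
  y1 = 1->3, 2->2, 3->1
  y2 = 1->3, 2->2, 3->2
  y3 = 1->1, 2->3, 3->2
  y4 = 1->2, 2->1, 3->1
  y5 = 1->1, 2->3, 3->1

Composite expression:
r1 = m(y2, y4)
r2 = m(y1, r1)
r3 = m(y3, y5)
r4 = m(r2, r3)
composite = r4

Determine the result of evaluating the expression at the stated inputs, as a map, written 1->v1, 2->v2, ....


m(y2, y4) = 1->2, 2->3, 3->3
m(y1, m(y2, y4)) = 1->2, 2->1, 3->1
m(y3, y5) = 1->1, 2->2, 3->1
m(m(y1, m(y2, y4)), m(y3, y5)) = 1->2, 2->1, 3->2

1->2, 2->1, 3->2


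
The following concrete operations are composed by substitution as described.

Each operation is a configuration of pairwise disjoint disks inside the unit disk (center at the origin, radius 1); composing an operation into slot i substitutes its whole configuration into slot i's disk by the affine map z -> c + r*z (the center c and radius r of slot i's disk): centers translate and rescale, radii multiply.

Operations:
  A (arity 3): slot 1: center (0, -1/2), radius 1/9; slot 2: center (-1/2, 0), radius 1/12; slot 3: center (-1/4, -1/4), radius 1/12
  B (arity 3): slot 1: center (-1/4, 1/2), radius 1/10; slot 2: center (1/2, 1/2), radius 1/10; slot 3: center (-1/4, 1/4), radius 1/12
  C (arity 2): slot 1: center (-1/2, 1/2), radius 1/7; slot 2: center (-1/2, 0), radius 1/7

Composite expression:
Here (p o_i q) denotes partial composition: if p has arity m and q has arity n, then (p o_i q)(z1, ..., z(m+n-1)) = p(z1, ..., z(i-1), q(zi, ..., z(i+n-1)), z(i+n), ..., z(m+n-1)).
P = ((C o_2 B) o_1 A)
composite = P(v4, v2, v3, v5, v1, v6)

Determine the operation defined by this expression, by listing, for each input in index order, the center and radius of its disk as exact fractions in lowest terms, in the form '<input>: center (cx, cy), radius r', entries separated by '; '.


v1: center (-3/7, 1/14), radius 1/70; v2: center (-4/7, 1/2), radius 1/84; v3: center (-15/28, 13/28), radius 1/84; v4: center (-1/2, 3/7), radius 1/63; v5: center (-15/28, 1/14), radius 1/70; v6: center (-15/28, 1/28), radius 1/84

Below C, radii multiply path by path; the v-disk centers shift.
input v4: composing its 2 substitution steps yields center (-1/2, 3/7), radius 1/63
input v2: composing its 2 substitution steps yields center (-4/7, 1/2), radius 1/84
input v3: composing its 2 substitution steps yields center (-15/28, 13/28), radius 1/84
input v5: composing its 2 substitution steps yields center (-15/28, 1/14), radius 1/70
input v1: composing its 2 substitution steps yields center (-3/7, 1/14), radius 1/70
input v6: composing its 2 substitution steps yields center (-15/28, 1/28), radius 1/84


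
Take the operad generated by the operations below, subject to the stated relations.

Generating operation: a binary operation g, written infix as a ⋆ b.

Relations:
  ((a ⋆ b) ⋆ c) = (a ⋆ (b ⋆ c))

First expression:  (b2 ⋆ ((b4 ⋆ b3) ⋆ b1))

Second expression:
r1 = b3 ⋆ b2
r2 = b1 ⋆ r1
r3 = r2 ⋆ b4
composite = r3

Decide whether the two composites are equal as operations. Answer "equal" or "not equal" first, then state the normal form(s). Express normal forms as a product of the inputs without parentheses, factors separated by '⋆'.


not equal: they reduce to b2 ⋆ b4 ⋆ b3 ⋆ b1 and b1 ⋆ b3 ⋆ b2 ⋆ b4

Normal form of the first expression: b2 ⋆ b4 ⋆ b3 ⋆ b1
Normal form of the second expression: b1 ⋆ b3 ⋆ b2 ⋆ b4
They disagree, so not equal.


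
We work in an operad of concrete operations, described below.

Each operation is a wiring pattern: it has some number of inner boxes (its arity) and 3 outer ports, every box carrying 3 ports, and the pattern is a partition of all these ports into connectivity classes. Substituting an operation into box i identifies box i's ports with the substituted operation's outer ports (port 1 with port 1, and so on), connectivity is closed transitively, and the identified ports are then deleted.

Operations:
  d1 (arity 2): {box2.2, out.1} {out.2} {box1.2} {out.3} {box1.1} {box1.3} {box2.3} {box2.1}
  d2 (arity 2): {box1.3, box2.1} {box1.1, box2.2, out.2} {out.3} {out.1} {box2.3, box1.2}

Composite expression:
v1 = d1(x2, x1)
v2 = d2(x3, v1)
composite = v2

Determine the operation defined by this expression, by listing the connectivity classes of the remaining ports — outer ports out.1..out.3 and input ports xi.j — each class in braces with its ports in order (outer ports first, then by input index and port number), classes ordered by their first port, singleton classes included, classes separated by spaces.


Two ports join when wires chain via d2-identified ports.
stage d1: inputs (x2, x1), connectivity {out.1, x1.2} {out.2} {out.3} {x1.1} {x1.3} {x2.1} {x2.2} {x2.3}, out.j its boundary
stage d2: inputs (x3, x2, x1), connectivity {out.1} {out.2, x3.1} {out.3} {x1.1} {x1.2, x3.3} {x1.3} {x2.1} {x2.2} {x2.3} {x3.2}, out.j its boundary

{out.1} {out.2, x3.1} {out.3} {x1.1} {x1.2, x3.3} {x1.3} {x2.1} {x2.2} {x2.3} {x3.2}


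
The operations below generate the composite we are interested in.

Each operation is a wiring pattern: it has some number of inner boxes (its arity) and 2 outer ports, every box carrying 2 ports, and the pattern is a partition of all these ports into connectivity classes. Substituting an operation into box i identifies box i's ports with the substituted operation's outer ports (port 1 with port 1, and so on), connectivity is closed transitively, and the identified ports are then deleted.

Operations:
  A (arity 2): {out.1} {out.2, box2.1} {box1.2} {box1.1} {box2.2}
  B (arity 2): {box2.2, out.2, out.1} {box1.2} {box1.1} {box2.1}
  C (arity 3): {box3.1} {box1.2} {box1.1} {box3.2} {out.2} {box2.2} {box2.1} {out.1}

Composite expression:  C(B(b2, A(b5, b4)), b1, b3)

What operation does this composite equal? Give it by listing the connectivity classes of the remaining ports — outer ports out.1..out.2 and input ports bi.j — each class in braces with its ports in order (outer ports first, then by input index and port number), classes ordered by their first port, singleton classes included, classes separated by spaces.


{out.1} {out.2} {b1.1} {b1.2} {b2.1} {b2.2} {b3.1} {b3.2} {b4.1} {b4.2} {b5.1} {b5.2}

After gluing at C, chains via deleted ports link the b-ports.
stage A: inputs (b5, b4), connectivity {out.1} {out.2, b4.1} {b4.2} {b5.1} {b5.2}, out.j its boundary
stage B: inputs (b2, b5, b4), connectivity {out.1, out.2, b4.1} {b2.1} {b2.2} {b4.2} {b5.1} {b5.2}, out.j its boundary
stage C: inputs (b2, b5, b4, b1, b3), connectivity {out.1} {out.2} {b1.1} {b1.2} {b2.1} {b2.2} {b3.1} {b3.2} {b4.1} {b4.2} {b5.1} {b5.2}, out.j its boundary


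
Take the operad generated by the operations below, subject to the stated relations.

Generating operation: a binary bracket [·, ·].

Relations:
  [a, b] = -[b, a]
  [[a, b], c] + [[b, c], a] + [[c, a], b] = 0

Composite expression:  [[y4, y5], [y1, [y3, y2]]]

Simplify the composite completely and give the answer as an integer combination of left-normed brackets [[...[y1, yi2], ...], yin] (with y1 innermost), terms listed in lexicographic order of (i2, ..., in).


[[[[y1, y2], y3], y4], y5] - [[[[y1, y2], y3], y5], y4] - [[[[y1, y3], y2], y4], y5] + [[[[y1, y3], y2], y5], y4]

Left-normed coefficients sit on the y1-initial expansion words.
Composite bracket: [[y4, y5], [y1, [y3, y2]]]
Applying ab - ba throughout gives 16 signed words (2^4 = 16).
Collect the words opening with y1:
  sign of y1y2y3y4y5 is +1, so it contributes +[[[[y1, y2], y3], y4], y5]
  sign of y1y2y3y5y4 is -1, so it contributes -[[[[y1, y2], y3], y5], y4]
  sign of y1y3y2y4y5 is -1, so it contributes -[[[[y1, y3], y2], y4], y5]
  sign of y1y3y2y5y4 is +1, so it contributes +[[[[y1, y3], y2], y5], y4]


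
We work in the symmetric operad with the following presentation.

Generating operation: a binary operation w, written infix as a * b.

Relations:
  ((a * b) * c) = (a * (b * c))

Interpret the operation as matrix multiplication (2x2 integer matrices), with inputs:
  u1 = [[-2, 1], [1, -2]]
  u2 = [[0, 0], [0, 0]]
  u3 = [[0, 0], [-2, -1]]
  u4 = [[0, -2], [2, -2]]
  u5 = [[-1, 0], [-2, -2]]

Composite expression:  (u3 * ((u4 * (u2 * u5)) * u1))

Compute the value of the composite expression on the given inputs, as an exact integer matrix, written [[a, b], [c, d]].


[[0, 0], [0, 0]]


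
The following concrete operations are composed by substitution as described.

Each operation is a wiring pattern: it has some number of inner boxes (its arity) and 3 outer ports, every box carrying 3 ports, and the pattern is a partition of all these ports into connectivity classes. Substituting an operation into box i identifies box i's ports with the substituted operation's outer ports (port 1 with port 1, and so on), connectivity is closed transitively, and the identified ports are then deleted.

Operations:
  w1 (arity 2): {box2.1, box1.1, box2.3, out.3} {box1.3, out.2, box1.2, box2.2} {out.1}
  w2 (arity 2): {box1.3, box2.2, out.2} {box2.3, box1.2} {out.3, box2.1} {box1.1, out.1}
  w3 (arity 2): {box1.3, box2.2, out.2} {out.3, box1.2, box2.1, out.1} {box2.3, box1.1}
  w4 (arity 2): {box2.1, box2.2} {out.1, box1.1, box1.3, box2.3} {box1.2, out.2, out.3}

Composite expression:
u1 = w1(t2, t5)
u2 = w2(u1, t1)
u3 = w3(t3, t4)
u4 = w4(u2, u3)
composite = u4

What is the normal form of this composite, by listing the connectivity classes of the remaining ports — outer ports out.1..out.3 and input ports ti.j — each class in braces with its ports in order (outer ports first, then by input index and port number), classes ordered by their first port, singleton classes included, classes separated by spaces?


{out.1, t1.1, t3.2, t3.3, t4.1, t4.2} {out.2, out.3, t1.2, t2.1, t5.1, t5.3} {t1.3, t2.2, t2.3, t5.2} {t3.1, t4.3}

Connectivity passes through glued w4-boundaries; trace each wire chain.
composing w1 on (t2, t5), with out.j its own outer ports: {out.1} {out.2, t2.2, t2.3, t5.2} {out.3, t2.1, t5.1, t5.3}
composing w2 on (t2, t5, t1), with out.j its own outer ports: {out.1} {out.2, t1.2, t2.1, t5.1, t5.3} {out.3, t1.1} {t1.3, t2.2, t2.3, t5.2}
composing w3 on (t3, t4), with out.j its own outer ports: {out.1, out.3, t3.2, t4.1} {out.2, t3.3, t4.2} {t3.1, t4.3}
composing w4 on (t2, t5, t1, t3, t4), with out.j its own outer ports: {out.1, t1.1, t3.2, t3.3, t4.1, t4.2} {out.2, out.3, t1.2, t2.1, t5.1, t5.3} {t1.3, t2.2, t2.3, t5.2} {t3.1, t4.3}


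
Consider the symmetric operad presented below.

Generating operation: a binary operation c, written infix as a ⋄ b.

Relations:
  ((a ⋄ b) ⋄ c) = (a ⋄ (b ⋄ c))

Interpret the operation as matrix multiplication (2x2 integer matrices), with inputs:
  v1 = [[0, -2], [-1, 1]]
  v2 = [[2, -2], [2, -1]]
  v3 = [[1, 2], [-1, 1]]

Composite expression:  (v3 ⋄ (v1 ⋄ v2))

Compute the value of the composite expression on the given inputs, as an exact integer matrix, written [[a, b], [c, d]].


(v1 ⋄ v2) = [[-4, 2], [0, 1]]
(v3 ⋄ (v1 ⋄ v2)) = [[-4, 4], [4, -1]]

[[-4, 4], [4, -1]]


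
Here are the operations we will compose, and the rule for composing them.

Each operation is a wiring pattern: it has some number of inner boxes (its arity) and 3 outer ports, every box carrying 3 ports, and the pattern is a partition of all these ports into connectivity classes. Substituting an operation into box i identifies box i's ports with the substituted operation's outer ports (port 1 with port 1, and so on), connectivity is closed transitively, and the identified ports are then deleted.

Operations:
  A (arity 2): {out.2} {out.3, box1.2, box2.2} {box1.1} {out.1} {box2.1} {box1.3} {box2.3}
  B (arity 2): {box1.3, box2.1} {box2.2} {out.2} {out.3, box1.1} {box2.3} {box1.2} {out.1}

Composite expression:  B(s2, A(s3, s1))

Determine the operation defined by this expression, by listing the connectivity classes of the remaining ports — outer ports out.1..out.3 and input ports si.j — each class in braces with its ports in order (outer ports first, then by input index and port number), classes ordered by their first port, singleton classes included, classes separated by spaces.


{out.1} {out.2} {out.3, s2.1} {s1.1} {s1.2, s3.2} {s1.3} {s2.2} {s2.3} {s3.1} {s3.3}

After gluing at B, chains via deleted ports link the s-ports.
composing A on (s3, s1), with out.j its own outer ports: {out.1} {out.2} {out.3, s1.2, s3.2} {s1.1} {s1.3} {s3.1} {s3.3}
composing B on (s2, s3, s1), with out.j its own outer ports: {out.1} {out.2} {out.3, s2.1} {s1.1} {s1.2, s3.2} {s1.3} {s2.2} {s2.3} {s3.1} {s3.3}


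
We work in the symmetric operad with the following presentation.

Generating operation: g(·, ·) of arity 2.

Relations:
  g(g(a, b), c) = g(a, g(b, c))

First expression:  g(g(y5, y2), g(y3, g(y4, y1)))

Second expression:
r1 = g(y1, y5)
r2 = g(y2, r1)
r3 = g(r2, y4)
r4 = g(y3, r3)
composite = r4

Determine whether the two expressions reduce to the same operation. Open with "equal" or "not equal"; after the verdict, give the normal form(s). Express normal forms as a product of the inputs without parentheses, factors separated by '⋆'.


not equal — first y5 ⋆ y2 ⋆ y3 ⋆ y4 ⋆ y1, second y3 ⋆ y2 ⋆ y1 ⋆ y5 ⋆ y4

The first composite normalizes to y5 ⋆ y2 ⋆ y3 ⋆ y4 ⋆ y1
The second composite normalizes to y3 ⋆ y2 ⋆ y1 ⋆ y5 ⋆ y4
They disagree, so not equal.


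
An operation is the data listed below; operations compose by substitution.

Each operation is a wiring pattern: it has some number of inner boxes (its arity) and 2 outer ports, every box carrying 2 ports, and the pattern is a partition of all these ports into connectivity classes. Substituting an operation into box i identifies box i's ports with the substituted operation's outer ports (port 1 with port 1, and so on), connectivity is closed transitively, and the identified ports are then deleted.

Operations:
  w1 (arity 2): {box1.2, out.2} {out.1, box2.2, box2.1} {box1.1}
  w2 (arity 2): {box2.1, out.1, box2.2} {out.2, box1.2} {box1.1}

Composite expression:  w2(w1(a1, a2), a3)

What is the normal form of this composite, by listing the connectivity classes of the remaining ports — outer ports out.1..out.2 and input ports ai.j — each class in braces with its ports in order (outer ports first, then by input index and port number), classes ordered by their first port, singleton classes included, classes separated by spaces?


Treat the ports identified at w2 as solder joints: merge, then drop.
the subtree at w1 composes to {out.1, a2.1, a2.2} {out.2, a1.2} {a1.1} on (a1, a2); out.j = own outer ports
the subtree at w2 composes to {out.1, a3.1, a3.2} {out.2, a1.2} {a1.1} {a2.1, a2.2} on (a1, a2, a3); out.j = own outer ports

{out.1, a3.1, a3.2} {out.2, a1.2} {a1.1} {a2.1, a2.2}


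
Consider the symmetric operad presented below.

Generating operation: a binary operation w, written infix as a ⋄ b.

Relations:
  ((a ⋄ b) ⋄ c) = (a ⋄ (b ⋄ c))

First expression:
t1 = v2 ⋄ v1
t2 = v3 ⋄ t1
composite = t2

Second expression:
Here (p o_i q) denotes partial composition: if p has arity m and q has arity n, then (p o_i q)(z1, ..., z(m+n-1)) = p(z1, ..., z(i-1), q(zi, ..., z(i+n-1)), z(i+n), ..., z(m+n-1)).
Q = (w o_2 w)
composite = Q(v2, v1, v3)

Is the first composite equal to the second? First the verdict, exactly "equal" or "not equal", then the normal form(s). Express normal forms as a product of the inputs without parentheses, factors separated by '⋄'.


not equal; first: v3 ⋄ v2 ⋄ v1; second: v2 ⋄ v1 ⋄ v3

Normal form of the first expression: v3 ⋄ v2 ⋄ v1
Normal form of the second expression: v2 ⋄ v1 ⋄ v3
They disagree, so not equal.


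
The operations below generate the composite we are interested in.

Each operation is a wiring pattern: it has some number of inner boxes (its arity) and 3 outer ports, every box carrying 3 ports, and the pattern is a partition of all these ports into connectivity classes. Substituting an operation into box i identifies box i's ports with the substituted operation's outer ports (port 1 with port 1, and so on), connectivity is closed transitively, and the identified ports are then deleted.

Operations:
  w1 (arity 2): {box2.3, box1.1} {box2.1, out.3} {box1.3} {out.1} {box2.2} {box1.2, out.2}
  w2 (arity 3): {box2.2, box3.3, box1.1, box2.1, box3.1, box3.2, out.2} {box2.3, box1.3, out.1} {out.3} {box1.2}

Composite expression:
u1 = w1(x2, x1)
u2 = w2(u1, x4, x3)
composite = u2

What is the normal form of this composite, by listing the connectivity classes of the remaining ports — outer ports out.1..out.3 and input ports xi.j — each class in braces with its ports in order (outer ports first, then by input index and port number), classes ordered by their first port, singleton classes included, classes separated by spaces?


{out.1, x1.1, x4.3} {out.2, x3.1, x3.2, x3.3, x4.1, x4.2} {out.3} {x1.2} {x1.3, x2.1} {x2.2} {x2.3}

After gluing at w2, chains via deleted ports link the x-ports.
stage w1: inputs (x2, x1), connectivity {out.1} {out.2, x2.2} {out.3, x1.1} {x1.2} {x1.3, x2.1} {x2.3}, out.j its boundary
stage w2: inputs (x2, x1, x4, x3), connectivity {out.1, x1.1, x4.3} {out.2, x3.1, x3.2, x3.3, x4.1, x4.2} {out.3} {x1.2} {x1.3, x2.1} {x2.2} {x2.3}, out.j its boundary


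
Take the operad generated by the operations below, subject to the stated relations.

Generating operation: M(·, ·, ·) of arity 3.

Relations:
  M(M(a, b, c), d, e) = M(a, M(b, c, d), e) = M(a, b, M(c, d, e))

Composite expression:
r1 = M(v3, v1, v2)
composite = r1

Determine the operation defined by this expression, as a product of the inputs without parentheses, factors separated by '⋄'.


v3 ⋄ v1 ⋄ v2


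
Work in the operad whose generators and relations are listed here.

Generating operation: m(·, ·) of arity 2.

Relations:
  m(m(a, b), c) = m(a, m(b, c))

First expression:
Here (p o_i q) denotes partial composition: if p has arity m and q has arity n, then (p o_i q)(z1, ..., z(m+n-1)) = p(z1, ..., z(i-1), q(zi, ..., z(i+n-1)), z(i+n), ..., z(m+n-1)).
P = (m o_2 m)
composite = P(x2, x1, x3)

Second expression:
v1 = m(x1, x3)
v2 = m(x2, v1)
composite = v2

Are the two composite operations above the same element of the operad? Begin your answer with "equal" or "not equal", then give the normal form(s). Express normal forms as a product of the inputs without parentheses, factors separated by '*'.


equal; both compose to x2 * x1 * x3

Normal form of the first expression: x2 * x1 * x3
Normal form of the second expression: x2 * x1 * x3
Both agree, so they are equal.


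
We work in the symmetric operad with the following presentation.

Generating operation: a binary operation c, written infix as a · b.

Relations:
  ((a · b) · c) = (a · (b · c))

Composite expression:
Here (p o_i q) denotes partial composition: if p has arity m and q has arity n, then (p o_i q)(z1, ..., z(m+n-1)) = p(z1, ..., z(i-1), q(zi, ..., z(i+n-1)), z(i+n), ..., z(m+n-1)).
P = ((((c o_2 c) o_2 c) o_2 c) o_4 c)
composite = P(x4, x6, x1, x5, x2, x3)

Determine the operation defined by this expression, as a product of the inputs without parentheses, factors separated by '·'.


x4 · x6 · x1 · x5 · x2 · x3

All parenthesizations of c agree; list the x-inputs left to right.
(x6 · x1) collapses to x6 · x1
(x5 · x2) collapses to x5 · x2
((x6 · x1) · (x5 · x2)) collapses to x6 · x1 · x5 · x2
(((x6 · x1) · (x5 · x2)) · x3) collapses to x6 · x1 · x5 · x2 · x3
(x4 · (((x6 · x1) · (x5 · x2)) · x3)) collapses to x4 · x6 · x1 · x5 · x2 · x3


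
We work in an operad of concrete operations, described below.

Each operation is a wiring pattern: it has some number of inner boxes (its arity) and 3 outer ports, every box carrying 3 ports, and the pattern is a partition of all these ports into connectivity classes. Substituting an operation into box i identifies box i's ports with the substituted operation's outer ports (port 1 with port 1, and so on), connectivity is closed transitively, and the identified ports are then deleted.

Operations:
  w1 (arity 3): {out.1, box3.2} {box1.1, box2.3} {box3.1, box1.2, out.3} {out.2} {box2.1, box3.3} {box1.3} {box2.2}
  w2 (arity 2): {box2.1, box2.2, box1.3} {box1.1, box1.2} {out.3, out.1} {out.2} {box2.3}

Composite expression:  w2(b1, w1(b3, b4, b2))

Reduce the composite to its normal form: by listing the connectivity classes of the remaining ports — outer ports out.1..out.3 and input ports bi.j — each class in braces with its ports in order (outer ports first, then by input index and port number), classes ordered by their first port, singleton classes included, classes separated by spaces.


{out.1, out.3} {out.2} {b1.1, b1.2} {b1.3, b2.2} {b2.1, b3.2} {b2.3, b4.1} {b3.1, b4.3} {b3.3} {b4.2}

After gluing at w2, chains via deleted ports link the b-ports.
composing w1 on (b3, b4, b2), with out.j its own outer ports: {out.1, b2.2} {out.2} {out.3, b2.1, b3.2} {b2.3, b4.1} {b3.1, b4.3} {b3.3} {b4.2}
composing w2 on (b1, b3, b4, b2), with out.j its own outer ports: {out.1, out.3} {out.2} {b1.1, b1.2} {b1.3, b2.2} {b2.1, b3.2} {b2.3, b4.1} {b3.1, b4.3} {b3.3} {b4.2}


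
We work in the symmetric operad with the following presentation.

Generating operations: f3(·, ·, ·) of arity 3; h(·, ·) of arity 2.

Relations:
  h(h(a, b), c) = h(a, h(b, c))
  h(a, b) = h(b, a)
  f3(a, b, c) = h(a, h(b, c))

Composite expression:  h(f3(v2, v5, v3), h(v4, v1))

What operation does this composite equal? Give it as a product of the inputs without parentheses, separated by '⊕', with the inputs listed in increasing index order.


v1 ⊕ v2 ⊕ v3 ⊕ v4 ⊕ v5

Shape and order are irrelevant to h; the v-input set decides.
f3(v2, v5, v3) spells out as v2 ⊕ v5 ⊕ v3
h(v4, v1) spells out as v4 ⊕ v1
h(f3(v2, v5, v3), h(v4, v1)) spells out as v2 ⊕ v5 ⊕ v3 ⊕ v4 ⊕ v1
rearranged into index order: v1 ⊕ v2 ⊕ v3 ⊕ v4 ⊕ v5


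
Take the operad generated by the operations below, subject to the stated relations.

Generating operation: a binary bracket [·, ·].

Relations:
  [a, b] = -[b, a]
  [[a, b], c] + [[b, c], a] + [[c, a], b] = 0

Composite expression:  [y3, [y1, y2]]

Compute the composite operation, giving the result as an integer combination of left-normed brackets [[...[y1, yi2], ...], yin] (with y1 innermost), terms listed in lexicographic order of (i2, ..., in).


Expand each bracket as ab - ba; the y1-initial words give the coefficients.
Composite bracket: [y3, [y1, y2]]
Expanding via [a, b] = ab - ba: 4 signed words (2^2 = 4).
Words beginning with y1 determine it all:
  the word y1y2y3 carries sign -1 and contributes -[[y1, y2], y3]

-[[y1, y2], y3]


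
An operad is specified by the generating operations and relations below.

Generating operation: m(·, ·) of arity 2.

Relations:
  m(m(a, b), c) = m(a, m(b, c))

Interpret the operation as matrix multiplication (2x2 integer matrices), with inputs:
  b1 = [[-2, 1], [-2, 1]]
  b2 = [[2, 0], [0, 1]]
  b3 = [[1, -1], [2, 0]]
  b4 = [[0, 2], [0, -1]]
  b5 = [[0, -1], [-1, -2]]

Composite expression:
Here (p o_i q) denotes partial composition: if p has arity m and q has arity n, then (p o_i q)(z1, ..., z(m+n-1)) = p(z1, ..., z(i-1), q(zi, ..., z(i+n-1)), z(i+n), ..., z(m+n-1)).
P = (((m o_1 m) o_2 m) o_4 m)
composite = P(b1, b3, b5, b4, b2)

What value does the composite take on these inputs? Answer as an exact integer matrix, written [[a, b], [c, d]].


[[0, 0], [0, 0]]

m(b3, b5) = [[1, 1], [0, -2]]
m(b1, m(b3, b5)) = [[-2, -4], [-2, -4]]
m(b4, b2) = [[0, 2], [0, -1]]
m(m(b1, m(b3, b5)), m(b4, b2)) = [[0, 0], [0, 0]]


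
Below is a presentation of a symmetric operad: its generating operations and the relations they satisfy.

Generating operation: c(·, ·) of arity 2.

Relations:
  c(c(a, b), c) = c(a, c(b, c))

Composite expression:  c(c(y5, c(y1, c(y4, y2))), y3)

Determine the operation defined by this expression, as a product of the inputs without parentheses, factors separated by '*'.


Every regrouping of c is equal, so read the y-inputs in written order.
c(y4, y2) reduces to y4 * y2
c(y1, c(y4, y2)) reduces to y1 * y4 * y2
c(y5, c(y1, c(y4, y2))) reduces to y5 * y1 * y4 * y2
c(c(y5, c(y1, c(y4, y2))), y3) reduces to y5 * y1 * y4 * y2 * y3

y5 * y1 * y4 * y2 * y3


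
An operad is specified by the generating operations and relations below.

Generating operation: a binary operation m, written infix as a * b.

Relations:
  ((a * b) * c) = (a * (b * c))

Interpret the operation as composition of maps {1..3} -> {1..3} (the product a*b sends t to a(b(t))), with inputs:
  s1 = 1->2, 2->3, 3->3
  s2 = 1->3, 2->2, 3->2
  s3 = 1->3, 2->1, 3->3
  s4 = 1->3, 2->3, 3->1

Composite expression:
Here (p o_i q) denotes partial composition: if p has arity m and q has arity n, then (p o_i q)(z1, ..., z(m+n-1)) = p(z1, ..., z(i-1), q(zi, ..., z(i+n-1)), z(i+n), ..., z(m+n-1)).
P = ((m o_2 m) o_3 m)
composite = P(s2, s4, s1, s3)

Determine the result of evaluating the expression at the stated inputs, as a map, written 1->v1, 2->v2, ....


1->3, 2->2, 3->3


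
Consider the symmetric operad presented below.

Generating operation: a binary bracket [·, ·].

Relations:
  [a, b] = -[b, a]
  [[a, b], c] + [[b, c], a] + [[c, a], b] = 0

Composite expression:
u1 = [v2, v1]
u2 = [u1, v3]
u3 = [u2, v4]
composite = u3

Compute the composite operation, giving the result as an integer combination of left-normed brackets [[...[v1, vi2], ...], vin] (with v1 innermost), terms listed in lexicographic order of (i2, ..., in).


-[[[v1, v2], v3], v4]

Skip Jacobi rewriting: expand, keep v1-initial words, read off terms.
Composite bracket: [[[v2, v1], v3], v4]
Applying ab - ba throughout gives 8 signed words (2^3 = 8).
Only words starting with v1 matter:
  sign of v1v2v3v4 is -1, so it contributes -[[[v1, v2], v3], v4]


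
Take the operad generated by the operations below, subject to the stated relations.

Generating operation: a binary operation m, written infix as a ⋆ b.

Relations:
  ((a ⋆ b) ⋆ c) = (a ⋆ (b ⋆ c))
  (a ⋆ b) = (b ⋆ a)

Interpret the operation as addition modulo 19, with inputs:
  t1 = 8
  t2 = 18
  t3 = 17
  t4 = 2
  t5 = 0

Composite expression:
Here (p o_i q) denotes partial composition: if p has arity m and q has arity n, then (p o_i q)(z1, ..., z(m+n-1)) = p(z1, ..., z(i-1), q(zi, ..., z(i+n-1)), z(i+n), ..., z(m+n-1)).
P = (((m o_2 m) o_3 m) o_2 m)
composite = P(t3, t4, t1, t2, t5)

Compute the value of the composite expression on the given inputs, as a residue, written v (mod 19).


(t4 ⋆ t1) = 10
(t2 ⋆ t5) = 18
((t4 ⋆ t1) ⋆ (t2 ⋆ t5)) = 9
(t3 ⋆ ((t4 ⋆ t1) ⋆ (t2 ⋆ t5))) = 7

7 (mod 19)
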